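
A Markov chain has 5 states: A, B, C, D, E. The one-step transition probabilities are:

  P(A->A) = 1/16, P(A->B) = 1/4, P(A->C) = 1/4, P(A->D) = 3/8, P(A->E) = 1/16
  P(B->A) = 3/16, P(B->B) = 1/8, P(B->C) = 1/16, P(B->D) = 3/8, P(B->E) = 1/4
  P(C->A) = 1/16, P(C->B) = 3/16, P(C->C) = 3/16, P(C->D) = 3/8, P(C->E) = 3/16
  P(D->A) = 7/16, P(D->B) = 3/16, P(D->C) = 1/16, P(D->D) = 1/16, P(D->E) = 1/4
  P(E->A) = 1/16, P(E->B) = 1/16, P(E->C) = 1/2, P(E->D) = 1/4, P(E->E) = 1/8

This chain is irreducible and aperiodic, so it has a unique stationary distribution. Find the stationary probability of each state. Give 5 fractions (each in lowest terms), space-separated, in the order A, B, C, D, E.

Answer: 17851/97038 16115/97038 6503/32346 4343/16173 1945/10782

Derivation:
The stationary distribution satisfies pi = pi * P, i.e.:
  pi_A = 1/16*pi_A + 3/16*pi_B + 1/16*pi_C + 7/16*pi_D + 1/16*pi_E
  pi_B = 1/4*pi_A + 1/8*pi_B + 3/16*pi_C + 3/16*pi_D + 1/16*pi_E
  pi_C = 1/4*pi_A + 1/16*pi_B + 3/16*pi_C + 1/16*pi_D + 1/2*pi_E
  pi_D = 3/8*pi_A + 3/8*pi_B + 3/8*pi_C + 1/16*pi_D + 1/4*pi_E
  pi_E = 1/16*pi_A + 1/4*pi_B + 3/16*pi_C + 1/4*pi_D + 1/8*pi_E
with normalization: pi_A + pi_B + pi_C + pi_D + pi_E = 1.

Using the first 4 balance equations plus normalization, the linear system A*pi = b is:
  [-15/16, 3/16, 1/16, 7/16, 1/16] . pi = 0
  [1/4, -7/8, 3/16, 3/16, 1/16] . pi = 0
  [1/4, 1/16, -13/16, 1/16, 1/2] . pi = 0
  [3/8, 3/8, 3/8, -15/16, 1/4] . pi = 0
  [1, 1, 1, 1, 1] . pi = 1

Solving yields:
  pi_A = 17851/97038
  pi_B = 16115/97038
  pi_C = 6503/32346
  pi_D = 4343/16173
  pi_E = 1945/10782

Verification (pi * P):
  17851/97038*1/16 + 16115/97038*3/16 + 6503/32346*1/16 + 4343/16173*7/16 + 1945/10782*1/16 = 17851/97038 = pi_A  (ok)
  17851/97038*1/4 + 16115/97038*1/8 + 6503/32346*3/16 + 4343/16173*3/16 + 1945/10782*1/16 = 16115/97038 = pi_B  (ok)
  17851/97038*1/4 + 16115/97038*1/16 + 6503/32346*3/16 + 4343/16173*1/16 + 1945/10782*1/2 = 6503/32346 = pi_C  (ok)
  17851/97038*3/8 + 16115/97038*3/8 + 6503/32346*3/8 + 4343/16173*1/16 + 1945/10782*1/4 = 4343/16173 = pi_D  (ok)
  17851/97038*1/16 + 16115/97038*1/4 + 6503/32346*3/16 + 4343/16173*1/4 + 1945/10782*1/8 = 1945/10782 = pi_E  (ok)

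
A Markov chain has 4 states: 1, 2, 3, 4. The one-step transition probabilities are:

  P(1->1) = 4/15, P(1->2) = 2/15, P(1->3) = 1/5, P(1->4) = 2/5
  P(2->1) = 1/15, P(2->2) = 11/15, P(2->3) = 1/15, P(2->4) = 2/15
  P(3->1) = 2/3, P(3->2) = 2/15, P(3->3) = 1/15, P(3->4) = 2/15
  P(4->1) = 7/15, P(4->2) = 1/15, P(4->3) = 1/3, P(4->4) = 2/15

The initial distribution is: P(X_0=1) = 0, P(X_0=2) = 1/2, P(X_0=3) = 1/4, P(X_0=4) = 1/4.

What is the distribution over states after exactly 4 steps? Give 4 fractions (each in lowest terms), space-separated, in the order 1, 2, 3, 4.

Propagating the distribution step by step (d_{t+1} = d_t * P):
d_0 = (1=0, 2=1/2, 3=1/4, 4=1/4)
  d_1[1] = 0*4/15 + 1/2*1/15 + 1/4*2/3 + 1/4*7/15 = 19/60
  d_1[2] = 0*2/15 + 1/2*11/15 + 1/4*2/15 + 1/4*1/15 = 5/12
  d_1[3] = 0*1/5 + 1/2*1/15 + 1/4*1/15 + 1/4*1/3 = 2/15
  d_1[4] = 0*2/5 + 1/2*2/15 + 1/4*2/15 + 1/4*2/15 = 2/15
d_1 = (1=19/60, 2=5/12, 3=2/15, 4=2/15)
  d_2[1] = 19/60*4/15 + 5/12*1/15 + 2/15*2/3 + 2/15*7/15 = 79/300
  d_2[2] = 19/60*2/15 + 5/12*11/15 + 2/15*2/15 + 2/15*1/15 = 337/900
  d_2[3] = 19/60*1/5 + 5/12*1/15 + 2/15*1/15 + 2/15*1/3 = 13/90
  d_2[4] = 19/60*2/5 + 5/12*2/15 + 2/15*2/15 + 2/15*2/15 = 49/225
d_2 = (1=79/300, 2=337/900, 3=13/90, 4=49/225)
  d_3[1] = 79/300*4/15 + 337/900*1/15 + 13/90*2/3 + 49/225*7/15 = 1319/4500
  d_3[2] = 79/300*2/15 + 337/900*11/15 + 13/90*2/15 + 49/225*1/15 = 4637/13500
  d_3[3] = 79/300*1/5 + 337/900*1/15 + 13/90*1/15 + 49/225*1/3 = 1079/6750
  d_3[4] = 79/300*2/5 + 337/900*2/15 + 13/90*2/15 + 49/225*2/15 = 229/1125
d_3 = (1=1319/4500, 2=4637/13500, 3=1079/6750, 4=229/1125)
  d_4[1] = 1319/4500*4/15 + 4637/13500*1/15 + 1079/6750*2/3 + 229/1125*7/15 = 6809/22500
  d_4[2] = 1319/4500*2/15 + 4637/13500*11/15 + 1079/6750*2/15 + 229/1125*1/15 = 4399/13500
  d_4[3] = 1319/4500*1/5 + 4637/13500*1/15 + 1079/6750*1/15 + 229/1125*1/3 = 5401/33750
  d_4[4] = 1319/4500*2/5 + 4637/13500*2/15 + 1079/6750*2/15 + 229/1125*2/15 = 3569/16875
d_4 = (1=6809/22500, 2=4399/13500, 3=5401/33750, 4=3569/16875)

Answer: 6809/22500 4399/13500 5401/33750 3569/16875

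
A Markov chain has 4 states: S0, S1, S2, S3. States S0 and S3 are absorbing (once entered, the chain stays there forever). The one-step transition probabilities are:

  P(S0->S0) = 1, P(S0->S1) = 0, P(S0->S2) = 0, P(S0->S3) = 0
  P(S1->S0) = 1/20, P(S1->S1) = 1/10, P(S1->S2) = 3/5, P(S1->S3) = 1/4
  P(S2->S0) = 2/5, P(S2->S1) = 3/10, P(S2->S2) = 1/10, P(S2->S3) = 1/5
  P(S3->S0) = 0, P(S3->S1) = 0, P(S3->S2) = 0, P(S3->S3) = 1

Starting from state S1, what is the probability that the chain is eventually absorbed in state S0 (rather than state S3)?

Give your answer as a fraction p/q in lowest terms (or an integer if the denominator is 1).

Let a_i = P(absorbed in S0 | start in state i).
Boundary conditions: a_S0 = 1, a_S3 = 0.
For each transient state i, a_i = sum_j P(i->j) * a_j:
  a_S1 = 1/20*a_S0 + 1/10*a_S1 + 3/5*a_S2 + 1/4*a_S3
  a_S2 = 2/5*a_S0 + 3/10*a_S1 + 1/10*a_S2 + 1/5*a_S3

Substituting a_S0 = 1 and a_S3 = 0, rearrange to (I - Q) a = r where r[i] = P(i -> S0):
  [9/10, -3/5] . (a_S1, a_S2) = 1/20
  [-3/10, 9/10] . (a_S1, a_S2) = 2/5

Solving yields:
  a_S1 = 19/42
  a_S2 = 25/42

Starting state is S1, so the absorption probability is a_S1 = 19/42.

Answer: 19/42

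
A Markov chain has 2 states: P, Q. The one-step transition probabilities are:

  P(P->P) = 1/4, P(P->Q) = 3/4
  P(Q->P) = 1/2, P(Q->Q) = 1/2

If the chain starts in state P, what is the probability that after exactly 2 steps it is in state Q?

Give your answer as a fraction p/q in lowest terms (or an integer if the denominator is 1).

Computing P^2 by repeated multiplication:
P^1 =
  P: [1/4, 3/4]
  Q: [1/2, 1/2]
P^2 =
  P: [7/16, 9/16]
  Q: [3/8, 5/8]

(P^2)[P -> Q] = 9/16

Answer: 9/16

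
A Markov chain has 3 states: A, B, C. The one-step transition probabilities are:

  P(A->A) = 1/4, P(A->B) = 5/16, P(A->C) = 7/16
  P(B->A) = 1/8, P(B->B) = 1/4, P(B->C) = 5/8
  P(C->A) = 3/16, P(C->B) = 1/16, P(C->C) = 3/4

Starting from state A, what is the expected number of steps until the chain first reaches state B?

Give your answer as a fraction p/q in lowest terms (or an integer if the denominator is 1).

Let h_i = expected steps to first reach B from state i.
Boundary: h_B = 0.
First-step equations for the other states:
  h_A = 1 + 1/4*h_A + 5/16*h_B + 7/16*h_C
  h_C = 1 + 3/16*h_A + 1/16*h_B + 3/4*h_C

Substituting h_B = 0 and rearranging gives the linear system (I - Q) h = 1:
  [3/4, -7/16] . (h_A, h_C) = 1
  [-3/16, 1/4] . (h_A, h_C) = 1

Solving yields:
  h_A = 176/27
  h_C = 80/9

Starting state is A, so the expected hitting time is h_A = 176/27.

Answer: 176/27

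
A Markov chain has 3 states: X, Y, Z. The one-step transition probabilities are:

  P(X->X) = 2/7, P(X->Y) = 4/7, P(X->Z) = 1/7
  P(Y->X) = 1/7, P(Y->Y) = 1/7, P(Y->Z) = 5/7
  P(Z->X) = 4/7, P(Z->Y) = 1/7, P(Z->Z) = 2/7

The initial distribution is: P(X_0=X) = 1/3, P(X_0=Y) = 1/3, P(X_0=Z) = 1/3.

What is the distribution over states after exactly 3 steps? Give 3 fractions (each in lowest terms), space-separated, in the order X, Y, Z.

Propagating the distribution step by step (d_{t+1} = d_t * P):
d_0 = (X=1/3, Y=1/3, Z=1/3)
  d_1[X] = 1/3*2/7 + 1/3*1/7 + 1/3*4/7 = 1/3
  d_1[Y] = 1/3*4/7 + 1/3*1/7 + 1/3*1/7 = 2/7
  d_1[Z] = 1/3*1/7 + 1/3*5/7 + 1/3*2/7 = 8/21
d_1 = (X=1/3, Y=2/7, Z=8/21)
  d_2[X] = 1/3*2/7 + 2/7*1/7 + 8/21*4/7 = 52/147
  d_2[Y] = 1/3*4/7 + 2/7*1/7 + 8/21*1/7 = 2/7
  d_2[Z] = 1/3*1/7 + 2/7*5/7 + 8/21*2/7 = 53/147
d_2 = (X=52/147, Y=2/7, Z=53/147)
  d_3[X] = 52/147*2/7 + 2/7*1/7 + 53/147*4/7 = 358/1029
  d_3[Y] = 52/147*4/7 + 2/7*1/7 + 53/147*1/7 = 101/343
  d_3[Z] = 52/147*1/7 + 2/7*5/7 + 53/147*2/7 = 368/1029
d_3 = (X=358/1029, Y=101/343, Z=368/1029)

Answer: 358/1029 101/343 368/1029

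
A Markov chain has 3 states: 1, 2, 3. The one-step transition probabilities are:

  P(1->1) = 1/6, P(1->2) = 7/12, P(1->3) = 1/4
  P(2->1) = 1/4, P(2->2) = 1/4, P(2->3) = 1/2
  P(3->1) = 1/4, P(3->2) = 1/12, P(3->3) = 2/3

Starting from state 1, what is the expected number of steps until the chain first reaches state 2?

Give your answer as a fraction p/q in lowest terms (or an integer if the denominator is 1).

Let h_i = expected steps to first reach 2 from state i.
Boundary: h_2 = 0.
First-step equations for the other states:
  h_1 = 1 + 1/6*h_1 + 7/12*h_2 + 1/4*h_3
  h_3 = 1 + 1/4*h_1 + 1/12*h_2 + 2/3*h_3

Substituting h_2 = 0 and rearranging gives the linear system (I - Q) h = 1:
  [5/6, -1/4] . (h_1, h_3) = 1
  [-1/4, 1/3] . (h_1, h_3) = 1

Solving yields:
  h_1 = 84/31
  h_3 = 156/31

Starting state is 1, so the expected hitting time is h_1 = 84/31.

Answer: 84/31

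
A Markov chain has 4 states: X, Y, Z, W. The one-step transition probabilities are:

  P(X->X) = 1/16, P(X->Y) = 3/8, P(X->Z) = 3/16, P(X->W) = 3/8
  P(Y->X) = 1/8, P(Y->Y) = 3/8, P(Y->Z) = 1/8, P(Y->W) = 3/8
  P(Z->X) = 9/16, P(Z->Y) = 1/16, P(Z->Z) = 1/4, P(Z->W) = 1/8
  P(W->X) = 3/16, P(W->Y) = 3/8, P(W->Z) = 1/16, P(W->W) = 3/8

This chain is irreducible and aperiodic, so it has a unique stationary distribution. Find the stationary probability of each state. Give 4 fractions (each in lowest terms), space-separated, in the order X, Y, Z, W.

The stationary distribution satisfies pi = pi * P, i.e.:
  pi_X = 1/16*pi_X + 1/8*pi_Y + 9/16*pi_Z + 3/16*pi_W
  pi_Y = 3/8*pi_X + 3/8*pi_Y + 1/16*pi_Z + 3/8*pi_W
  pi_Z = 3/16*pi_X + 1/8*pi_Y + 1/4*pi_Z + 1/16*pi_W
  pi_W = 3/8*pi_X + 3/8*pi_Y + 1/8*pi_Z + 3/8*pi_W
with normalization: pi_X + pi_Y + pi_Z + pi_W = 1.

Using the first 3 balance equations plus normalization, the linear system A*pi = b is:
  [-15/16, 1/8, 9/16, 3/16] . pi = 0
  [3/8, -5/8, 1/16, 3/8] . pi = 0
  [3/16, 1/8, -3/4, 1/16] . pi = 0
  [1, 1, 1, 1] . pi = 1

Solving yields:
  pi_X = 349/1816
  pi_Y = 303/908
  pi_Z = 30/227
  pi_W = 621/1816

Verification (pi * P):
  349/1816*1/16 + 303/908*1/8 + 30/227*9/16 + 621/1816*3/16 = 349/1816 = pi_X  (ok)
  349/1816*3/8 + 303/908*3/8 + 30/227*1/16 + 621/1816*3/8 = 303/908 = pi_Y  (ok)
  349/1816*3/16 + 303/908*1/8 + 30/227*1/4 + 621/1816*1/16 = 30/227 = pi_Z  (ok)
  349/1816*3/8 + 303/908*3/8 + 30/227*1/8 + 621/1816*3/8 = 621/1816 = pi_W  (ok)

Answer: 349/1816 303/908 30/227 621/1816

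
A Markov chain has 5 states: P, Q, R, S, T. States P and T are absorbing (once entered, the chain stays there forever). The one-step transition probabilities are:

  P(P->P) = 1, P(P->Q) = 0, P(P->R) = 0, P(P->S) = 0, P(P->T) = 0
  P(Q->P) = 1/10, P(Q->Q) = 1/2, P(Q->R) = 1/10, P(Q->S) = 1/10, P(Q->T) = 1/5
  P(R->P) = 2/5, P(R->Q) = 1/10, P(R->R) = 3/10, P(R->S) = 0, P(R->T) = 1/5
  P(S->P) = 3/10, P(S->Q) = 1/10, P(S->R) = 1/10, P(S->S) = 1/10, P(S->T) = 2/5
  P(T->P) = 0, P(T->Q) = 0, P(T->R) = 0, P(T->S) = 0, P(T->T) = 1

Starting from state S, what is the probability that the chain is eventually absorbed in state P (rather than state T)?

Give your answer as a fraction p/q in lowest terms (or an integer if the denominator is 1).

Let a_i = P(absorbed in P | start in state i).
Boundary conditions: a_P = 1, a_T = 0.
For each transient state i, a_i = sum_j P(i->j) * a_j:
  a_Q = 1/10*a_P + 1/2*a_Q + 1/10*a_R + 1/10*a_S + 1/5*a_T
  a_R = 2/5*a_P + 1/10*a_Q + 3/10*a_R + 0*a_S + 1/5*a_T
  a_S = 3/10*a_P + 1/10*a_Q + 1/10*a_R + 1/10*a_S + 2/5*a_T

Substituting a_P = 1 and a_T = 0, rearrange to (I - Q) a = r where r[i] = P(i -> P):
  [1/2, -1/10, -1/10] . (a_Q, a_R, a_S) = 1/10
  [-1/10, 7/10, 0] . (a_Q, a_R, a_S) = 2/5
  [-1/10, -1/10, 9/10] . (a_Q, a_R, a_S) = 3/10

Solving yields:
  a_Q = 62/149
  a_R = 94/149
  a_S = 67/149

Starting state is S, so the absorption probability is a_S = 67/149.

Answer: 67/149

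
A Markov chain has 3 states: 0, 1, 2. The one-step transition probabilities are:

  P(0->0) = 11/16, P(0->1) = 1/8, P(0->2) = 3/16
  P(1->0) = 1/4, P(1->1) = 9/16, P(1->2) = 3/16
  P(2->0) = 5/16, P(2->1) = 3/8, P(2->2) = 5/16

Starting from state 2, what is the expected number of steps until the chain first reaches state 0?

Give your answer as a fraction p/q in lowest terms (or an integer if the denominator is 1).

Let h_i = expected steps to first reach 0 from state i.
Boundary: h_0 = 0.
First-step equations for the other states:
  h_1 = 1 + 1/4*h_0 + 9/16*h_1 + 3/16*h_2
  h_2 = 1 + 5/16*h_0 + 3/8*h_1 + 5/16*h_2

Substituting h_0 = 0 and rearranging gives the linear system (I - Q) h = 1:
  [7/16, -3/16] . (h_1, h_2) = 1
  [-3/8, 11/16] . (h_1, h_2) = 1

Solving yields:
  h_1 = 224/59
  h_2 = 208/59

Starting state is 2, so the expected hitting time is h_2 = 208/59.

Answer: 208/59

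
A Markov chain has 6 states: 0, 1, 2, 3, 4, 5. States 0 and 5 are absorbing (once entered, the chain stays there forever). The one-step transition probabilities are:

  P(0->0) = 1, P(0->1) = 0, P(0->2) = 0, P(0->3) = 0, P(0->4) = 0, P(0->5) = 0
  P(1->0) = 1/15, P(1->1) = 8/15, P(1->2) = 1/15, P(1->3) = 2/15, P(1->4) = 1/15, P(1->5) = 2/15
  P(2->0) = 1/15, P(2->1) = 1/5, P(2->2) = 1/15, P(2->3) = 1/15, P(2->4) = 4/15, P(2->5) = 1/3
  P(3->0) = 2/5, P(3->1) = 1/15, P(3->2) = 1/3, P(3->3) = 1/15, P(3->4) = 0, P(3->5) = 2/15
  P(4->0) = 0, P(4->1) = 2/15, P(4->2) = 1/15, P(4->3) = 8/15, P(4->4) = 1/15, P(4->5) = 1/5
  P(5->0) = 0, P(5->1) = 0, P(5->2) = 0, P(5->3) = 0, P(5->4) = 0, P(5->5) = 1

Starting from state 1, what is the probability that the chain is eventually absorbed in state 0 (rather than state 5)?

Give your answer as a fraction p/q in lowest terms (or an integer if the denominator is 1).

Let a_i = P(absorbed in 0 | start in state i).
Boundary conditions: a_0 = 1, a_5 = 0.
For each transient state i, a_i = sum_j P(i->j) * a_j:
  a_1 = 1/15*a_0 + 8/15*a_1 + 1/15*a_2 + 2/15*a_3 + 1/15*a_4 + 2/15*a_5
  a_2 = 1/15*a_0 + 1/5*a_1 + 1/15*a_2 + 1/15*a_3 + 4/15*a_4 + 1/3*a_5
  a_3 = 2/5*a_0 + 1/15*a_1 + 1/3*a_2 + 1/15*a_3 + 0*a_4 + 2/15*a_5
  a_4 = 0*a_0 + 2/15*a_1 + 1/15*a_2 + 8/15*a_3 + 1/15*a_4 + 1/5*a_5

Substituting a_0 = 1 and a_5 = 0, rearrange to (I - Q) a = r where r[i] = P(i -> 0):
  [7/15, -1/15, -2/15, -1/15] . (a_1, a_2, a_3, a_4) = 1/15
  [-1/5, 14/15, -1/15, -4/15] . (a_1, a_2, a_3, a_4) = 1/15
  [-1/15, -1/3, 14/15, 0] . (a_1, a_2, a_3, a_4) = 2/5
  [-2/15, -1/15, -8/15, 14/15] . (a_1, a_2, a_3, a_4) = 0

Solving yields:
  a_1 = 6106/14919
  a_2 = 4718/14919
  a_3 = 8515/14919
  a_4 = 2025/4973

Starting state is 1, so the absorption probability is a_1 = 6106/14919.

Answer: 6106/14919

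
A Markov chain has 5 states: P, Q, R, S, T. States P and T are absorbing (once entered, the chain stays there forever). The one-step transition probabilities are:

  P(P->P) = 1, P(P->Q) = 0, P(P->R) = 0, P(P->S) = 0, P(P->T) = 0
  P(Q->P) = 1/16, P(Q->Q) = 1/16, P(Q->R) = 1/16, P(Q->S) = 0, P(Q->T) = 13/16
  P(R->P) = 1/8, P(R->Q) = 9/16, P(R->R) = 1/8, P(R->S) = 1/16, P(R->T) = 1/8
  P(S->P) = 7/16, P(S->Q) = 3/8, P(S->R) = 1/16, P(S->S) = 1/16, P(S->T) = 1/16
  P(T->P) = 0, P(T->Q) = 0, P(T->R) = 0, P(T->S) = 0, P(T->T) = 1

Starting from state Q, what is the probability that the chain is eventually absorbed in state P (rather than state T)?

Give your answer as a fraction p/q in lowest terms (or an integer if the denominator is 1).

Answer: 41/499

Derivation:
Let a_i = P(absorbed in P | start in state i).
Boundary conditions: a_P = 1, a_T = 0.
For each transient state i, a_i = sum_j P(i->j) * a_j:
  a_Q = 1/16*a_P + 1/16*a_Q + 1/16*a_R + 0*a_S + 13/16*a_T
  a_R = 1/8*a_P + 9/16*a_Q + 1/8*a_R + 1/16*a_S + 1/8*a_T
  a_S = 7/16*a_P + 3/8*a_Q + 1/16*a_R + 1/16*a_S + 1/16*a_T

Substituting a_P = 1 and a_T = 0, rearrange to (I - Q) a = r where r[i] = P(i -> P):
  [15/16, -1/16, 0] . (a_Q, a_R, a_S) = 1/16
  [-9/16, 7/8, -1/16] . (a_Q, a_R, a_S) = 1/8
  [-3/8, -1/16, 15/16] . (a_Q, a_R, a_S) = 7/16

Solving yields:
  a_Q = 41/499
  a_R = 116/499
  a_S = 257/499

Starting state is Q, so the absorption probability is a_Q = 41/499.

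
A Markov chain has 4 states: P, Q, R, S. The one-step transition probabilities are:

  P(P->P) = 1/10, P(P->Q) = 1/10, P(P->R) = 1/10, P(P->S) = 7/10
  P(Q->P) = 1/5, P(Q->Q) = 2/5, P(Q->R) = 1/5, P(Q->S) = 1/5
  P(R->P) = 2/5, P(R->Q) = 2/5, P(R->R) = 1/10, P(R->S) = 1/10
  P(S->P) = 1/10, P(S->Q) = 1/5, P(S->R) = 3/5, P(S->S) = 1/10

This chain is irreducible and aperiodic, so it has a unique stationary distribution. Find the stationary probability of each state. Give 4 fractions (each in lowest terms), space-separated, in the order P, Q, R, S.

Answer: 290/1413 407/1413 40/157 356/1413

Derivation:
The stationary distribution satisfies pi = pi * P, i.e.:
  pi_P = 1/10*pi_P + 1/5*pi_Q + 2/5*pi_R + 1/10*pi_S
  pi_Q = 1/10*pi_P + 2/5*pi_Q + 2/5*pi_R + 1/5*pi_S
  pi_R = 1/10*pi_P + 1/5*pi_Q + 1/10*pi_R + 3/5*pi_S
  pi_S = 7/10*pi_P + 1/5*pi_Q + 1/10*pi_R + 1/10*pi_S
with normalization: pi_P + pi_Q + pi_R + pi_S = 1.

Using the first 3 balance equations plus normalization, the linear system A*pi = b is:
  [-9/10, 1/5, 2/5, 1/10] . pi = 0
  [1/10, -3/5, 2/5, 1/5] . pi = 0
  [1/10, 1/5, -9/10, 3/5] . pi = 0
  [1, 1, 1, 1] . pi = 1

Solving yields:
  pi_P = 290/1413
  pi_Q = 407/1413
  pi_R = 40/157
  pi_S = 356/1413

Verification (pi * P):
  290/1413*1/10 + 407/1413*1/5 + 40/157*2/5 + 356/1413*1/10 = 290/1413 = pi_P  (ok)
  290/1413*1/10 + 407/1413*2/5 + 40/157*2/5 + 356/1413*1/5 = 407/1413 = pi_Q  (ok)
  290/1413*1/10 + 407/1413*1/5 + 40/157*1/10 + 356/1413*3/5 = 40/157 = pi_R  (ok)
  290/1413*7/10 + 407/1413*1/5 + 40/157*1/10 + 356/1413*1/10 = 356/1413 = pi_S  (ok)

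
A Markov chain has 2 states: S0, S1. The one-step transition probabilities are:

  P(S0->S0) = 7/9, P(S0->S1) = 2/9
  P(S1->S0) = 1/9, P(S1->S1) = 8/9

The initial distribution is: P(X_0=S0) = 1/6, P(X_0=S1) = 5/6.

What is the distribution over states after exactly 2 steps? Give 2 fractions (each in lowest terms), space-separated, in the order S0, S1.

Propagating the distribution step by step (d_{t+1} = d_t * P):
d_0 = (S0=1/6, S1=5/6)
  d_1[S0] = 1/6*7/9 + 5/6*1/9 = 2/9
  d_1[S1] = 1/6*2/9 + 5/6*8/9 = 7/9
d_1 = (S0=2/9, S1=7/9)
  d_2[S0] = 2/9*7/9 + 7/9*1/9 = 7/27
  d_2[S1] = 2/9*2/9 + 7/9*8/9 = 20/27
d_2 = (S0=7/27, S1=20/27)

Answer: 7/27 20/27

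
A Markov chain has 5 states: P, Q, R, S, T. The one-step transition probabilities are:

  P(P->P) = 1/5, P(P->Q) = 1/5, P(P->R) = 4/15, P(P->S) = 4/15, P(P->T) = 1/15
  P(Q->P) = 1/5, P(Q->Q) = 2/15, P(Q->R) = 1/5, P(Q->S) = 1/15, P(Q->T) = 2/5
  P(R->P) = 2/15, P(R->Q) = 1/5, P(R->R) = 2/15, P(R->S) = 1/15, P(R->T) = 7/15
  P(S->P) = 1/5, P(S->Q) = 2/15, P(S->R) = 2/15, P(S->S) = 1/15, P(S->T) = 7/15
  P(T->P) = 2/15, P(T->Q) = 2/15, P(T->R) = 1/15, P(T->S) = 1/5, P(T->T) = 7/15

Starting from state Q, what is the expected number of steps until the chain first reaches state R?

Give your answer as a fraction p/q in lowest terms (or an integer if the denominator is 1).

Answer: 11430/1729

Derivation:
Let h_i = expected steps to first reach R from state i.
Boundary: h_R = 0.
First-step equations for the other states:
  h_P = 1 + 1/5*h_P + 1/5*h_Q + 4/15*h_R + 4/15*h_S + 1/15*h_T
  h_Q = 1 + 1/5*h_P + 2/15*h_Q + 1/5*h_R + 1/15*h_S + 2/5*h_T
  h_S = 1 + 1/5*h_P + 2/15*h_Q + 2/15*h_R + 1/15*h_S + 7/15*h_T
  h_T = 1 + 2/15*h_P + 2/15*h_Q + 1/15*h_R + 1/5*h_S + 7/15*h_T

Substituting h_R = 0 and rearranging gives the linear system (I - Q) h = 1:
  [4/5, -1/5, -4/15, -1/15] . (h_P, h_Q, h_S, h_T) = 1
  [-1/5, 13/15, -1/15, -2/5] . (h_P, h_Q, h_S, h_T) = 1
  [-1/5, -2/15, 14/15, -7/15] . (h_P, h_Q, h_S, h_T) = 1
  [-2/15, -2/15, -1/5, 8/15] . (h_P, h_Q, h_S, h_T) = 1

Solving yields:
  h_P = 10230/1729
  h_Q = 11430/1729
  h_S = 12315/1729
  h_T = 13275/1729

Starting state is Q, so the expected hitting time is h_Q = 11430/1729.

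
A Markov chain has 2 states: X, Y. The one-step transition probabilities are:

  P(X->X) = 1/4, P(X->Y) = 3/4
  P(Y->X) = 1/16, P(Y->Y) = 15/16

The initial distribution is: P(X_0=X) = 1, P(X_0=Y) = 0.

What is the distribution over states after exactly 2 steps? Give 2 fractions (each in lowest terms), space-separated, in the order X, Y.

Propagating the distribution step by step (d_{t+1} = d_t * P):
d_0 = (X=1, Y=0)
  d_1[X] = 1*1/4 + 0*1/16 = 1/4
  d_1[Y] = 1*3/4 + 0*15/16 = 3/4
d_1 = (X=1/4, Y=3/4)
  d_2[X] = 1/4*1/4 + 3/4*1/16 = 7/64
  d_2[Y] = 1/4*3/4 + 3/4*15/16 = 57/64
d_2 = (X=7/64, Y=57/64)

Answer: 7/64 57/64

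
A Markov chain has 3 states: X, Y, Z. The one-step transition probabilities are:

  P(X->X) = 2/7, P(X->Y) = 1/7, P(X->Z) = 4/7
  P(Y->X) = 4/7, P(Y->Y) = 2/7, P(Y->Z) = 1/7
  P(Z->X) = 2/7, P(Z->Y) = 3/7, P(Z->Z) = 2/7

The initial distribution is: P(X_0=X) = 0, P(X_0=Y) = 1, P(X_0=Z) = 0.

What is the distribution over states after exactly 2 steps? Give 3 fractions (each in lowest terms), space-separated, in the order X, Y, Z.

Answer: 18/49 11/49 20/49

Derivation:
Propagating the distribution step by step (d_{t+1} = d_t * P):
d_0 = (X=0, Y=1, Z=0)
  d_1[X] = 0*2/7 + 1*4/7 + 0*2/7 = 4/7
  d_1[Y] = 0*1/7 + 1*2/7 + 0*3/7 = 2/7
  d_1[Z] = 0*4/7 + 1*1/7 + 0*2/7 = 1/7
d_1 = (X=4/7, Y=2/7, Z=1/7)
  d_2[X] = 4/7*2/7 + 2/7*4/7 + 1/7*2/7 = 18/49
  d_2[Y] = 4/7*1/7 + 2/7*2/7 + 1/7*3/7 = 11/49
  d_2[Z] = 4/7*4/7 + 2/7*1/7 + 1/7*2/7 = 20/49
d_2 = (X=18/49, Y=11/49, Z=20/49)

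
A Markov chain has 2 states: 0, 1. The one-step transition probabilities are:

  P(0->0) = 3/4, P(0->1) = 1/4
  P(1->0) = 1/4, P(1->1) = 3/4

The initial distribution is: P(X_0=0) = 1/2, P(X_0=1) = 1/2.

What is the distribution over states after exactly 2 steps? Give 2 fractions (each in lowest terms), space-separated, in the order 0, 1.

Answer: 1/2 1/2

Derivation:
Propagating the distribution step by step (d_{t+1} = d_t * P):
d_0 = (0=1/2, 1=1/2)
  d_1[0] = 1/2*3/4 + 1/2*1/4 = 1/2
  d_1[1] = 1/2*1/4 + 1/2*3/4 = 1/2
d_1 = (0=1/2, 1=1/2)
  d_2[0] = 1/2*3/4 + 1/2*1/4 = 1/2
  d_2[1] = 1/2*1/4 + 1/2*3/4 = 1/2
d_2 = (0=1/2, 1=1/2)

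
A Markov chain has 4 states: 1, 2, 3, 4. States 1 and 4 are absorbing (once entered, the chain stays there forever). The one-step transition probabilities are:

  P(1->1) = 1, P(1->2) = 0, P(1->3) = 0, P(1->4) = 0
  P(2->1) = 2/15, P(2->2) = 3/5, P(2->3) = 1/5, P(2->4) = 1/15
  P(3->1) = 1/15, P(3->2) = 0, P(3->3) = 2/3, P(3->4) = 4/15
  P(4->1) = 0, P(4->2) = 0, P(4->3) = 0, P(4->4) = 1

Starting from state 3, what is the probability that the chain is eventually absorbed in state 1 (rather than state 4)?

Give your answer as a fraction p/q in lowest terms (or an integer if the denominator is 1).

Let a_i = P(absorbed in 1 | start in state i).
Boundary conditions: a_1 = 1, a_4 = 0.
For each transient state i, a_i = sum_j P(i->j) * a_j:
  a_2 = 2/15*a_1 + 3/5*a_2 + 1/5*a_3 + 1/15*a_4
  a_3 = 1/15*a_1 + 0*a_2 + 2/3*a_3 + 4/15*a_4

Substituting a_1 = 1 and a_4 = 0, rearrange to (I - Q) a = r where r[i] = P(i -> 1):
  [2/5, -1/5] . (a_2, a_3) = 2/15
  [0, 1/3] . (a_2, a_3) = 1/15

Solving yields:
  a_2 = 13/30
  a_3 = 1/5

Starting state is 3, so the absorption probability is a_3 = 1/5.

Answer: 1/5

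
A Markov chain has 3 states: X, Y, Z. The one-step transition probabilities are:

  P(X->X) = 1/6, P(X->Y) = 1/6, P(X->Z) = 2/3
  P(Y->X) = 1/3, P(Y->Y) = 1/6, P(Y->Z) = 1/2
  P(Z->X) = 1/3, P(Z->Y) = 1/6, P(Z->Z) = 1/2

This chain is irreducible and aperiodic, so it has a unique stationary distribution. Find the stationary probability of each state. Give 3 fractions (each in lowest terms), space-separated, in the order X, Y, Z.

The stationary distribution satisfies pi = pi * P, i.e.:
  pi_X = 1/6*pi_X + 1/3*pi_Y + 1/3*pi_Z
  pi_Y = 1/6*pi_X + 1/6*pi_Y + 1/6*pi_Z
  pi_Z = 2/3*pi_X + 1/2*pi_Y + 1/2*pi_Z
with normalization: pi_X + pi_Y + pi_Z = 1.

Using the first 2 balance equations plus normalization, the linear system A*pi = b is:
  [-5/6, 1/3, 1/3] . pi = 0
  [1/6, -5/6, 1/6] . pi = 0
  [1, 1, 1] . pi = 1

Solving yields:
  pi_X = 2/7
  pi_Y = 1/6
  pi_Z = 23/42

Verification (pi * P):
  2/7*1/6 + 1/6*1/3 + 23/42*1/3 = 2/7 = pi_X  (ok)
  2/7*1/6 + 1/6*1/6 + 23/42*1/6 = 1/6 = pi_Y  (ok)
  2/7*2/3 + 1/6*1/2 + 23/42*1/2 = 23/42 = pi_Z  (ok)

Answer: 2/7 1/6 23/42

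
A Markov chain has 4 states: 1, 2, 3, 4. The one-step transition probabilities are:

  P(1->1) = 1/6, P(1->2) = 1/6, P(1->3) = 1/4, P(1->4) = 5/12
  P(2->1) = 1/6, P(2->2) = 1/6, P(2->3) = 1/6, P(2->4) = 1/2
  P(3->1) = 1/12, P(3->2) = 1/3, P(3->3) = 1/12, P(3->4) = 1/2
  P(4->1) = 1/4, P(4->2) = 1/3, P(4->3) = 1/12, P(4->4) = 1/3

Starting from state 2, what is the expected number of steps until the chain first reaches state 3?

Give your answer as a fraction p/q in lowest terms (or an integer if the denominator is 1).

Let h_i = expected steps to first reach 3 from state i.
Boundary: h_3 = 0.
First-step equations for the other states:
  h_1 = 1 + 1/6*h_1 + 1/6*h_2 + 1/4*h_3 + 5/12*h_4
  h_2 = 1 + 1/6*h_1 + 1/6*h_2 + 1/6*h_3 + 1/2*h_4
  h_4 = 1 + 1/4*h_1 + 1/3*h_2 + 1/12*h_3 + 1/3*h_4

Substituting h_3 = 0 and rearranging gives the linear system (I - Q) h = 1:
  [5/6, -1/6, -5/12] . (h_1, h_2, h_4) = 1
  [-1/6, 5/6, -1/2] . (h_1, h_2, h_4) = 1
  [-1/4, -1/3, 2/3] . (h_1, h_2, h_4) = 1

Solving yields:
  h_1 = 924/151
  h_2 = 1014/151
  h_4 = 1080/151

Starting state is 2, so the expected hitting time is h_2 = 1014/151.

Answer: 1014/151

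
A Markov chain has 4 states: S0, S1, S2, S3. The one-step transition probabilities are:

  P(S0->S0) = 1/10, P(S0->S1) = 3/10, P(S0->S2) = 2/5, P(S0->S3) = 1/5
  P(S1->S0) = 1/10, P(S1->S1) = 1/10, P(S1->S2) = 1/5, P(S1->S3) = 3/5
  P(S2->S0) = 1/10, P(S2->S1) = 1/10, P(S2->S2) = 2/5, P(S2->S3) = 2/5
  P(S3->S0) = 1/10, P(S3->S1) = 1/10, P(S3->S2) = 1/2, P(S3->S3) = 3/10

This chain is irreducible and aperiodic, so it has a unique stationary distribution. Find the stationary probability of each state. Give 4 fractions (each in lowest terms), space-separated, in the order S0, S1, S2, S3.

The stationary distribution satisfies pi = pi * P, i.e.:
  pi_S0 = 1/10*pi_S0 + 1/10*pi_S1 + 1/10*pi_S2 + 1/10*pi_S3
  pi_S1 = 3/10*pi_S0 + 1/10*pi_S1 + 1/10*pi_S2 + 1/10*pi_S3
  pi_S2 = 2/5*pi_S0 + 1/5*pi_S1 + 2/5*pi_S2 + 1/2*pi_S3
  pi_S3 = 1/5*pi_S0 + 3/5*pi_S1 + 2/5*pi_S2 + 3/10*pi_S3
with normalization: pi_S0 + pi_S1 + pi_S2 + pi_S3 = 1.

Using the first 3 balance equations plus normalization, the linear system A*pi = b is:
  [-9/10, 1/10, 1/10, 1/10] . pi = 0
  [3/10, -9/10, 1/10, 1/10] . pi = 0
  [2/5, 1/5, -3/5, 1/2] . pi = 0
  [1, 1, 1, 1] . pi = 1

Solving yields:
  pi_S0 = 1/10
  pi_S1 = 3/25
  pi_S2 = 227/550
  pi_S3 = 101/275

Verification (pi * P):
  1/10*1/10 + 3/25*1/10 + 227/550*1/10 + 101/275*1/10 = 1/10 = pi_S0  (ok)
  1/10*3/10 + 3/25*1/10 + 227/550*1/10 + 101/275*1/10 = 3/25 = pi_S1  (ok)
  1/10*2/5 + 3/25*1/5 + 227/550*2/5 + 101/275*1/2 = 227/550 = pi_S2  (ok)
  1/10*1/5 + 3/25*3/5 + 227/550*2/5 + 101/275*3/10 = 101/275 = pi_S3  (ok)

Answer: 1/10 3/25 227/550 101/275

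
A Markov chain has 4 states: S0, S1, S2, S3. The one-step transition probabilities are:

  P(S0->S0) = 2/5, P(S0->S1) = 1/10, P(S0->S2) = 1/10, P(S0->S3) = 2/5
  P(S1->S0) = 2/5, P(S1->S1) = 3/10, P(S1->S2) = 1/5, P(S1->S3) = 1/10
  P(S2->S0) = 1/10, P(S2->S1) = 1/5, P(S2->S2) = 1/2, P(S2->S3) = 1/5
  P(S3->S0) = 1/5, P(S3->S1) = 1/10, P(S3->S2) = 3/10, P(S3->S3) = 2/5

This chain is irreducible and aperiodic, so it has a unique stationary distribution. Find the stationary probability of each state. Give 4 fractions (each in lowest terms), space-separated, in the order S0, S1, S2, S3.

The stationary distribution satisfies pi = pi * P, i.e.:
  pi_S0 = 2/5*pi_S0 + 2/5*pi_S1 + 1/10*pi_S2 + 1/5*pi_S3
  pi_S1 = 1/10*pi_S0 + 3/10*pi_S1 + 1/5*pi_S2 + 1/10*pi_S3
  pi_S2 = 1/10*pi_S0 + 1/5*pi_S1 + 1/2*pi_S2 + 3/10*pi_S3
  pi_S3 = 2/5*pi_S0 + 1/10*pi_S1 + 1/5*pi_S2 + 2/5*pi_S3
with normalization: pi_S0 + pi_S1 + pi_S2 + pi_S3 = 1.

Using the first 3 balance equations plus normalization, the linear system A*pi = b is:
  [-3/5, 2/5, 1/10, 1/5] . pi = 0
  [1/10, -7/10, 1/5, 1/10] . pi = 0
  [1/10, 1/5, -1/2, 3/10] . pi = 0
  [1, 1, 1, 1] . pi = 1

Solving yields:
  pi_S0 = 129/508
  pi_S1 = 41/254
  pi_S2 = 37/127
  pi_S3 = 149/508

Verification (pi * P):
  129/508*2/5 + 41/254*2/5 + 37/127*1/10 + 149/508*1/5 = 129/508 = pi_S0  (ok)
  129/508*1/10 + 41/254*3/10 + 37/127*1/5 + 149/508*1/10 = 41/254 = pi_S1  (ok)
  129/508*1/10 + 41/254*1/5 + 37/127*1/2 + 149/508*3/10 = 37/127 = pi_S2  (ok)
  129/508*2/5 + 41/254*1/10 + 37/127*1/5 + 149/508*2/5 = 149/508 = pi_S3  (ok)

Answer: 129/508 41/254 37/127 149/508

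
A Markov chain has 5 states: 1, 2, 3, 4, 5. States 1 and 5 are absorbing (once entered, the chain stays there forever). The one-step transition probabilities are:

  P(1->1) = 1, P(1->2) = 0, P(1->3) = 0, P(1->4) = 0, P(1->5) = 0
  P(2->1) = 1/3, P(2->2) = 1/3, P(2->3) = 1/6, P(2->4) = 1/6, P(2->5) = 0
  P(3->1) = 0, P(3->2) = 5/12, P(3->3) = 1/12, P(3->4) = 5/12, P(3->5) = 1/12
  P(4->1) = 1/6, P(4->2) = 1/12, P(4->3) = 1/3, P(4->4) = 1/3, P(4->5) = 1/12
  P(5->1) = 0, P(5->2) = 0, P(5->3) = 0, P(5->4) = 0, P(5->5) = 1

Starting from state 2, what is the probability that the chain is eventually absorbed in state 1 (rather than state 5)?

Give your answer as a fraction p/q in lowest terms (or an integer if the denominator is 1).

Answer: 6/7

Derivation:
Let a_i = P(absorbed in 1 | start in state i).
Boundary conditions: a_1 = 1, a_5 = 0.
For each transient state i, a_i = sum_j P(i->j) * a_j:
  a_2 = 1/3*a_1 + 1/3*a_2 + 1/6*a_3 + 1/6*a_4 + 0*a_5
  a_3 = 0*a_1 + 5/12*a_2 + 1/12*a_3 + 5/12*a_4 + 1/12*a_5
  a_4 = 1/6*a_1 + 1/12*a_2 + 1/3*a_3 + 1/3*a_4 + 1/12*a_5

Substituting a_1 = 1 and a_5 = 0, rearrange to (I - Q) a = r where r[i] = P(i -> 1):
  [2/3, -1/6, -1/6] . (a_2, a_3, a_4) = 1/3
  [-5/12, 11/12, -5/12] . (a_2, a_3, a_4) = 0
  [-1/12, -1/3, 2/3] . (a_2, a_3, a_4) = 1/6

Solving yields:
  a_2 = 6/7
  a_3 = 5/7
  a_4 = 5/7

Starting state is 2, so the absorption probability is a_2 = 6/7.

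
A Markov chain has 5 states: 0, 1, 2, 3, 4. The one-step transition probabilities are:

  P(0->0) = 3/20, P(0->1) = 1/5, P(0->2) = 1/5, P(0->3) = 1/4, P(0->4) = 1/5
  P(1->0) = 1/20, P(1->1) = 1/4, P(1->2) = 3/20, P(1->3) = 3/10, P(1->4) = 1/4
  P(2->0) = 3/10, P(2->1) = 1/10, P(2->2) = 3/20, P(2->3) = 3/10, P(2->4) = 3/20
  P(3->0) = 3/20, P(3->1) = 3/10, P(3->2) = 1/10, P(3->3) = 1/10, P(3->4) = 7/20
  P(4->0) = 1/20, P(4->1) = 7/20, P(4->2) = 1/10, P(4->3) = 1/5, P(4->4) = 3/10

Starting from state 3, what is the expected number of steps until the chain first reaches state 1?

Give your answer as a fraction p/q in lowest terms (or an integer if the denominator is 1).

Answer: 154480/42739

Derivation:
Let h_i = expected steps to first reach 1 from state i.
Boundary: h_1 = 0.
First-step equations for the other states:
  h_0 = 1 + 3/20*h_0 + 1/5*h_1 + 1/5*h_2 + 1/4*h_3 + 1/5*h_4
  h_2 = 1 + 3/10*h_0 + 1/10*h_1 + 3/20*h_2 + 3/10*h_3 + 3/20*h_4
  h_3 = 1 + 3/20*h_0 + 3/10*h_1 + 1/10*h_2 + 1/10*h_3 + 7/20*h_4
  h_4 = 1 + 1/20*h_0 + 7/20*h_1 + 1/10*h_2 + 1/5*h_3 + 3/10*h_4

Substituting h_1 = 0 and rearranging gives the linear system (I - Q) h = 1:
  [17/20, -1/5, -1/4, -1/5] . (h_0, h_2, h_3, h_4) = 1
  [-3/10, 17/20, -3/10, -3/20] . (h_0, h_2, h_3, h_4) = 1
  [-3/20, -1/10, 9/10, -7/20] . (h_0, h_2, h_3, h_4) = 1
  [-1/20, -1/10, -1/5, 7/10] . (h_0, h_2, h_3, h_4) = 1

Solving yields:
  h_0 = 175100/42739
  h_2 = 192220/42739
  h_3 = 154480/42739
  h_4 = 145160/42739

Starting state is 3, so the expected hitting time is h_3 = 154480/42739.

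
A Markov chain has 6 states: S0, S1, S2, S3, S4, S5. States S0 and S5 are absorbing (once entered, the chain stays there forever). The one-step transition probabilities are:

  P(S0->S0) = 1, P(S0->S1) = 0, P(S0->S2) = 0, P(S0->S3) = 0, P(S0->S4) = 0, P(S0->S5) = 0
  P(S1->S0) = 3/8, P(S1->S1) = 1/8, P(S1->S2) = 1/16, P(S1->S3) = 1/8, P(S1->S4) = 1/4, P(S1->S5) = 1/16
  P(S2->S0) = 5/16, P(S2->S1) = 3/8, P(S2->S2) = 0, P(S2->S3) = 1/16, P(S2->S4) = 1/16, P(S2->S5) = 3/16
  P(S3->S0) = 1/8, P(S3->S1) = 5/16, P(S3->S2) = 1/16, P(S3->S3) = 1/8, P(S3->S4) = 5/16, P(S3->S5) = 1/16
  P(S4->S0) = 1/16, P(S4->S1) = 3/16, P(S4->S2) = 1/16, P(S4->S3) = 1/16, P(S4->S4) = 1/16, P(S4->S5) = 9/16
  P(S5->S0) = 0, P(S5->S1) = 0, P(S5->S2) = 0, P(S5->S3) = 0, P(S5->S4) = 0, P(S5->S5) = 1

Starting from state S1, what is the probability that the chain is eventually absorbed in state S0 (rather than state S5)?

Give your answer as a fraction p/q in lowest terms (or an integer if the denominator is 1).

Let a_i = P(absorbed in S0 | start in state i).
Boundary conditions: a_S0 = 1, a_S5 = 0.
For each transient state i, a_i = sum_j P(i->j) * a_j:
  a_S1 = 3/8*a_S0 + 1/8*a_S1 + 1/16*a_S2 + 1/8*a_S3 + 1/4*a_S4 + 1/16*a_S5
  a_S2 = 5/16*a_S0 + 3/8*a_S1 + 0*a_S2 + 1/16*a_S3 + 1/16*a_S4 + 3/16*a_S5
  a_S3 = 1/8*a_S0 + 5/16*a_S1 + 1/16*a_S2 + 1/8*a_S3 + 5/16*a_S4 + 1/16*a_S5
  a_S4 = 1/16*a_S0 + 3/16*a_S1 + 1/16*a_S2 + 1/16*a_S3 + 1/16*a_S4 + 9/16*a_S5

Substituting a_S0 = 1 and a_S5 = 0, rearrange to (I - Q) a = r where r[i] = P(i -> S0):
  [7/8, -1/16, -1/8, -1/4] . (a_S1, a_S2, a_S3, a_S4) = 3/8
  [-3/8, 1, -1/16, -1/16] . (a_S1, a_S2, a_S3, a_S4) = 5/16
  [-5/16, -1/16, 7/8, -5/16] . (a_S1, a_S2, a_S3, a_S4) = 1/8
  [-3/16, -1/16, -1/16, 15/16] . (a_S1, a_S2, a_S3, a_S4) = 1/16

Solving yields:
  a_S1 = 23192/37571
  a_S2 = 22228/37571
  a_S3 = 18765/37571
  a_S4 = 9876/37571

Starting state is S1, so the absorption probability is a_S1 = 23192/37571.

Answer: 23192/37571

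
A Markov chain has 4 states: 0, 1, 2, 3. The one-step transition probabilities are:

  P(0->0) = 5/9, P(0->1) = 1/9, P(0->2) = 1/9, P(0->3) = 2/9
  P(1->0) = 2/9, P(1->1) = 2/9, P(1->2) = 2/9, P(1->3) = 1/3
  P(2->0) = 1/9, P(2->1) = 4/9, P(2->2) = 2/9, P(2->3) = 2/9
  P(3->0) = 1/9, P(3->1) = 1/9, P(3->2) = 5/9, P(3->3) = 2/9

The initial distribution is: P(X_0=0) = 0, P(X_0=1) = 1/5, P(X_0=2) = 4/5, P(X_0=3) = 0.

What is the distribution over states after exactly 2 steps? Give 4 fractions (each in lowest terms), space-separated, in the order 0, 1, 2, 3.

Answer: 29/135 31/135 13/45 4/15

Derivation:
Propagating the distribution step by step (d_{t+1} = d_t * P):
d_0 = (0=0, 1=1/5, 2=4/5, 3=0)
  d_1[0] = 0*5/9 + 1/5*2/9 + 4/5*1/9 + 0*1/9 = 2/15
  d_1[1] = 0*1/9 + 1/5*2/9 + 4/5*4/9 + 0*1/9 = 2/5
  d_1[2] = 0*1/9 + 1/5*2/9 + 4/5*2/9 + 0*5/9 = 2/9
  d_1[3] = 0*2/9 + 1/5*1/3 + 4/5*2/9 + 0*2/9 = 11/45
d_1 = (0=2/15, 1=2/5, 2=2/9, 3=11/45)
  d_2[0] = 2/15*5/9 + 2/5*2/9 + 2/9*1/9 + 11/45*1/9 = 29/135
  d_2[1] = 2/15*1/9 + 2/5*2/9 + 2/9*4/9 + 11/45*1/9 = 31/135
  d_2[2] = 2/15*1/9 + 2/5*2/9 + 2/9*2/9 + 11/45*5/9 = 13/45
  d_2[3] = 2/15*2/9 + 2/5*1/3 + 2/9*2/9 + 11/45*2/9 = 4/15
d_2 = (0=29/135, 1=31/135, 2=13/45, 3=4/15)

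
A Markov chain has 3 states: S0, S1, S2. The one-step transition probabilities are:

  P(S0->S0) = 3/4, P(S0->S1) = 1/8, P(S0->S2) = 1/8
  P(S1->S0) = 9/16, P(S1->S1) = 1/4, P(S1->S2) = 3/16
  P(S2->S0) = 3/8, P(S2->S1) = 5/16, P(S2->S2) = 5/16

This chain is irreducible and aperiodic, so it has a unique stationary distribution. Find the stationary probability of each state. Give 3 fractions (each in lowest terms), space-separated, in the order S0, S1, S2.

Answer: 117/179 32/179 30/179

Derivation:
The stationary distribution satisfies pi = pi * P, i.e.:
  pi_S0 = 3/4*pi_S0 + 9/16*pi_S1 + 3/8*pi_S2
  pi_S1 = 1/8*pi_S0 + 1/4*pi_S1 + 5/16*pi_S2
  pi_S2 = 1/8*pi_S0 + 3/16*pi_S1 + 5/16*pi_S2
with normalization: pi_S0 + pi_S1 + pi_S2 = 1.

Using the first 2 balance equations plus normalization, the linear system A*pi = b is:
  [-1/4, 9/16, 3/8] . pi = 0
  [1/8, -3/4, 5/16] . pi = 0
  [1, 1, 1] . pi = 1

Solving yields:
  pi_S0 = 117/179
  pi_S1 = 32/179
  pi_S2 = 30/179

Verification (pi * P):
  117/179*3/4 + 32/179*9/16 + 30/179*3/8 = 117/179 = pi_S0  (ok)
  117/179*1/8 + 32/179*1/4 + 30/179*5/16 = 32/179 = pi_S1  (ok)
  117/179*1/8 + 32/179*3/16 + 30/179*5/16 = 30/179 = pi_S2  (ok)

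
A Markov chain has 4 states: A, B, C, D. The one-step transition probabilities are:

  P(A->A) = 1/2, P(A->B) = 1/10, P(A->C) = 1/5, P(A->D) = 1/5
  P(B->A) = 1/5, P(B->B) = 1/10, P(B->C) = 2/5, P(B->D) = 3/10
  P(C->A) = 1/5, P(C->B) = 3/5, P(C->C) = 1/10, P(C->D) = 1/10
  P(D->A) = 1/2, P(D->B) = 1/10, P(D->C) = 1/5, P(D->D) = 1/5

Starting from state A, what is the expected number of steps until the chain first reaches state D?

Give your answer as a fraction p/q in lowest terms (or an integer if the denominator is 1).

Answer: 1000/199

Derivation:
Let h_i = expected steps to first reach D from state i.
Boundary: h_D = 0.
First-step equations for the other states:
  h_A = 1 + 1/2*h_A + 1/10*h_B + 1/5*h_C + 1/5*h_D
  h_B = 1 + 1/5*h_A + 1/10*h_B + 2/5*h_C + 3/10*h_D
  h_C = 1 + 1/5*h_A + 3/5*h_B + 1/10*h_C + 1/10*h_D

Substituting h_D = 0 and rearranging gives the linear system (I - Q) h = 1:
  [1/2, -1/10, -1/5] . (h_A, h_B, h_C) = 1
  [-1/5, 9/10, -2/5] . (h_A, h_B, h_C) = 1
  [-1/5, -3/5, 9/10] . (h_A, h_B, h_C) = 1

Solving yields:
  h_A = 1000/199
  h_B = 910/199
  h_C = 1050/199

Starting state is A, so the expected hitting time is h_A = 1000/199.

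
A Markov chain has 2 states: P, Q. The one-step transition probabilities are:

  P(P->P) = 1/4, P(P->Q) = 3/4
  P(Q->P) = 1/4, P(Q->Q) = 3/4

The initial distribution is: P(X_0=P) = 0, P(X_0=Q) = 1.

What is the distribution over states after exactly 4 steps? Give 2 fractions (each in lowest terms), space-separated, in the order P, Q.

Answer: 1/4 3/4

Derivation:
Propagating the distribution step by step (d_{t+1} = d_t * P):
d_0 = (P=0, Q=1)
  d_1[P] = 0*1/4 + 1*1/4 = 1/4
  d_1[Q] = 0*3/4 + 1*3/4 = 3/4
d_1 = (P=1/4, Q=3/4)
  d_2[P] = 1/4*1/4 + 3/4*1/4 = 1/4
  d_2[Q] = 1/4*3/4 + 3/4*3/4 = 3/4
d_2 = (P=1/4, Q=3/4)
  d_3[P] = 1/4*1/4 + 3/4*1/4 = 1/4
  d_3[Q] = 1/4*3/4 + 3/4*3/4 = 3/4
d_3 = (P=1/4, Q=3/4)
  d_4[P] = 1/4*1/4 + 3/4*1/4 = 1/4
  d_4[Q] = 1/4*3/4 + 3/4*3/4 = 3/4
d_4 = (P=1/4, Q=3/4)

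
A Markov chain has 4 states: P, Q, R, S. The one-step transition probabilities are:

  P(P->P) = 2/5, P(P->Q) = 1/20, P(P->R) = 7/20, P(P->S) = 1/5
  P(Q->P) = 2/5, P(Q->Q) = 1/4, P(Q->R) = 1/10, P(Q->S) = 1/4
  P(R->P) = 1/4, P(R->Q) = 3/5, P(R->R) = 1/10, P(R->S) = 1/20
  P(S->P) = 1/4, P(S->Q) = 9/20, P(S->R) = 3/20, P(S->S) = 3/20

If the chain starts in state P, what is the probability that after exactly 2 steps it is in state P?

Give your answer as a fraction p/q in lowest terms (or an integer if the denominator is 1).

Computing P^2 by repeated multiplication:
P^1 =
  P: [2/5, 1/20, 7/20, 1/5]
  Q: [2/5, 1/4, 1/10, 1/4]
  R: [1/4, 3/5, 1/10, 1/20]
  S: [1/4, 9/20, 3/20, 3/20]
P^2 =
  P: [127/400, 133/400, 21/100, 7/50]
  Q: [139/400, 51/200, 17/80, 37/200]
  R: [151/400, 49/200, 33/200, 17/80]
  S: [71/200, 113/400, 17/100, 77/400]

(P^2)[P -> P] = 127/400

Answer: 127/400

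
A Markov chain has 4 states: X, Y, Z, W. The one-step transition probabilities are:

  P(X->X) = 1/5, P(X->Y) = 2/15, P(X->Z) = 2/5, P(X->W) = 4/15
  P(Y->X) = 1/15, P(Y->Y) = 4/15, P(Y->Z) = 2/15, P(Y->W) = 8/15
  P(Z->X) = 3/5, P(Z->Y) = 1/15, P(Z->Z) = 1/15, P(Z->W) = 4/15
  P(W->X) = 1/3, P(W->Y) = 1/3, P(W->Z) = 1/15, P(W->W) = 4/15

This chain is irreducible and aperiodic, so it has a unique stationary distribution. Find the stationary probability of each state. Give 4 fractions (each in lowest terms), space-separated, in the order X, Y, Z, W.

Answer: 51/179 77/358 63/358 58/179

Derivation:
The stationary distribution satisfies pi = pi * P, i.e.:
  pi_X = 1/5*pi_X + 1/15*pi_Y + 3/5*pi_Z + 1/3*pi_W
  pi_Y = 2/15*pi_X + 4/15*pi_Y + 1/15*pi_Z + 1/3*pi_W
  pi_Z = 2/5*pi_X + 2/15*pi_Y + 1/15*pi_Z + 1/15*pi_W
  pi_W = 4/15*pi_X + 8/15*pi_Y + 4/15*pi_Z + 4/15*pi_W
with normalization: pi_X + pi_Y + pi_Z + pi_W = 1.

Using the first 3 balance equations plus normalization, the linear system A*pi = b is:
  [-4/5, 1/15, 3/5, 1/3] . pi = 0
  [2/15, -11/15, 1/15, 1/3] . pi = 0
  [2/5, 2/15, -14/15, 1/15] . pi = 0
  [1, 1, 1, 1] . pi = 1

Solving yields:
  pi_X = 51/179
  pi_Y = 77/358
  pi_Z = 63/358
  pi_W = 58/179

Verification (pi * P):
  51/179*1/5 + 77/358*1/15 + 63/358*3/5 + 58/179*1/3 = 51/179 = pi_X  (ok)
  51/179*2/15 + 77/358*4/15 + 63/358*1/15 + 58/179*1/3 = 77/358 = pi_Y  (ok)
  51/179*2/5 + 77/358*2/15 + 63/358*1/15 + 58/179*1/15 = 63/358 = pi_Z  (ok)
  51/179*4/15 + 77/358*8/15 + 63/358*4/15 + 58/179*4/15 = 58/179 = pi_W  (ok)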